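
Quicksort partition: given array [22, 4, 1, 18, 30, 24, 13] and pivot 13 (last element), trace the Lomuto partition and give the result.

Lomuto partition with pivot = 13:

Initial array: [22, 4, 1, 18, 30, 24, 13]

arr[0]=22 > 13: no swap
arr[1]=4 <= 13: swap with position 0, array becomes [4, 22, 1, 18, 30, 24, 13]
arr[2]=1 <= 13: swap with position 1, array becomes [4, 1, 22, 18, 30, 24, 13]
arr[3]=18 > 13: no swap
arr[4]=30 > 13: no swap
arr[5]=24 > 13: no swap

Place pivot at position 2: [4, 1, 13, 18, 30, 24, 22]
Pivot position: 2

After partitioning with pivot 13, the array becomes [4, 1, 13, 18, 30, 24, 22]. The pivot is placed at index 2. All elements to the left of the pivot are <= 13, and all elements to the right are > 13.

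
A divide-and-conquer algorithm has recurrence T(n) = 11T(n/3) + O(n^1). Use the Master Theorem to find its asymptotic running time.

Master Theorem for T(n) = 11T(n/3) + O(n^1):

a = 11, b = 3, c = 1
log_b(a) = log_3(11) = 2.1827

Case 1: c = 1 < log_3(11) = 2.1827
T(n) = O(n^(log_3 11))

For T(n) = 11T(n/3) + O(n^1): log_3(11) = 2.1827. This is Case 1 of the Master Theorem (c < log_b(a), work dominated by leaves), giving O(n^(log_3 11)).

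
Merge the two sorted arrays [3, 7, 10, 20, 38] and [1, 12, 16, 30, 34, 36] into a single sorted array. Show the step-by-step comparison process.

Merging process:

Compare 3 vs 1: take 1 from right. Merged: [1]
Compare 3 vs 12: take 3 from left. Merged: [1, 3]
Compare 7 vs 12: take 7 from left. Merged: [1, 3, 7]
Compare 10 vs 12: take 10 from left. Merged: [1, 3, 7, 10]
Compare 20 vs 12: take 12 from right. Merged: [1, 3, 7, 10, 12]
Compare 20 vs 16: take 16 from right. Merged: [1, 3, 7, 10, 12, 16]
Compare 20 vs 30: take 20 from left. Merged: [1, 3, 7, 10, 12, 16, 20]
Compare 38 vs 30: take 30 from right. Merged: [1, 3, 7, 10, 12, 16, 20, 30]
Compare 38 vs 34: take 34 from right. Merged: [1, 3, 7, 10, 12, 16, 20, 30, 34]
Compare 38 vs 36: take 36 from right. Merged: [1, 3, 7, 10, 12, 16, 20, 30, 34, 36]
Append remaining from left: [38]. Merged: [1, 3, 7, 10, 12, 16, 20, 30, 34, 36, 38]

Final merged array: [1, 3, 7, 10, 12, 16, 20, 30, 34, 36, 38]
Total comparisons: 10

The merged array is [1, 3, 7, 10, 12, 16, 20, 30, 34, 36, 38], requiring 10 comparisons. The merge step runs in O(n) time where n is the total number of elements.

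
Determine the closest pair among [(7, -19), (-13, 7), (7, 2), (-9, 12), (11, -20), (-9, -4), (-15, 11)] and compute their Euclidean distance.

Computing all pairwise distances among 7 points:

d((7, -19), (-13, 7)) = 32.8024
d((7, -19), (7, 2)) = 21.0
d((7, -19), (-9, 12)) = 34.8855
d((7, -19), (11, -20)) = 4.1231 <-- minimum
d((7, -19), (-9, -4)) = 21.9317
d((7, -19), (-15, 11)) = 37.2022
d((-13, 7), (7, 2)) = 20.6155
d((-13, 7), (-9, 12)) = 6.4031
d((-13, 7), (11, -20)) = 36.1248
d((-13, 7), (-9, -4)) = 11.7047
d((-13, 7), (-15, 11)) = 4.4721
d((7, 2), (-9, 12)) = 18.868
d((7, 2), (11, -20)) = 22.3607
d((7, 2), (-9, -4)) = 17.088
d((7, 2), (-15, 11)) = 23.7697
d((-9, 12), (11, -20)) = 37.7359
d((-9, 12), (-9, -4)) = 16.0
d((-9, 12), (-15, 11)) = 6.0828
d((11, -20), (-9, -4)) = 25.6125
d((11, -20), (-15, 11)) = 40.4599
d((-9, -4), (-15, 11)) = 16.1555

Closest pair: (7, -19) and (11, -20) with distance 4.1231

The closest pair is (7, -19) and (11, -20) with Euclidean distance 4.1231. For 7 points, brute-force pairwise comparison is shown above. For large n, the divide-and-conquer algorithm (sort by x, recurse on halves, check the dividing strip) achieves O(n log n).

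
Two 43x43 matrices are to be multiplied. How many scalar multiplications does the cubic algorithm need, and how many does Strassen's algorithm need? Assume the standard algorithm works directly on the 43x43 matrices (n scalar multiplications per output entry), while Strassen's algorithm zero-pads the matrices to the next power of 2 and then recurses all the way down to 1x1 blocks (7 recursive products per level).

Matrix multiplication for 43x43 matrices:

Strassen's algorithm requires power-of-2 dimensions. Pad 43x43 to 64x64 (next power of 2).

Standard algorithm: 43^3 = 79507 multiplications
Strassen's algorithm: 7^(log2(64)) = 7^6 = 117649 multiplications
Difference: 79507 - 117649 = -38142 (Strassen uses MORE here due to padding overhead — for small or just-over-power-of-2 n, padding can outweigh the per-level savings)

Standard: 79507 multiplications (43^3). Strassen: 117649 multiplications (7^6, after padding to 64x64). Strassen reduces 8 recursive multiplications to 7 at each level.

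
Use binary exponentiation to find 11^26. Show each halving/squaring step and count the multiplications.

Computing 11^26 by squaring (build up from 11^1; each line after the first costs one multiplication):

11^1 = 11
11^2 = (11^1)^2 = 11^2 = 121
11^3 = 11 * 11^2 = 11 * 121 = 1331
11^6 = (11^3)^2 = 1331^2 = 1771561
11^12 = (11^6)^2 = 1771561^2 = 3138428376721
11^13 = 11 * 11^12 = 11 * 3138428376721 = 34522712143931
11^26 = (11^13)^2 = 34522712143931^2 = 1191817653772720942460132761

Result: 1191817653772720942460132761
Multiplications needed: 6 (6 lines after 11^1)

11^26 = 1191817653772720942460132761. Using exponentiation by squaring, this requires 6 multiplications. The key idea: if the exponent is even, square the half-power; if odd, multiply by the base once.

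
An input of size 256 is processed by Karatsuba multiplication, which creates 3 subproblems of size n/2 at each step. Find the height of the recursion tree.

For divide and conquer with division factor 2:

Problem sizes at each level:
Level 0: 256
Level 1: 128
Level 2: 64
Level 3: 32
Level 4: 16
Level 5: 8
Level 6: 4
Level 7: 2
Level 8: 1

The root is level 0 and the size-1 base case is level 8 (the tree spans levels 0 through 8, i.e. 9 levels counting the root), so the depth is the number of divisions: log_2(256) = 8

The recursion tree depth is log_2(256) = 8. At each level, the problem size is divided by 2, so it takes 8 divisions to reduce to a base case of size 1. The algorithm makes 3 recursive calls at each level.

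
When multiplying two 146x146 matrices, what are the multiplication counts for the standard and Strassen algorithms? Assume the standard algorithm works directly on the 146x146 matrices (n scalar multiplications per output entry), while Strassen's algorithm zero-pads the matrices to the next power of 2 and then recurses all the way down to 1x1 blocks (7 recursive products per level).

Matrix multiplication for 146x146 matrices:

Strassen's algorithm requires power-of-2 dimensions. Pad 146x146 to 256x256 (next power of 2).

Standard algorithm: 146^3 = 3112136 multiplications
Strassen's algorithm: 7^(log2(256)) = 7^8 = 5764801 multiplications
Difference: 3112136 - 5764801 = -2652665 (Strassen uses MORE here due to padding overhead — for small or just-over-power-of-2 n, padding can outweigh the per-level savings)

Standard: 3112136 multiplications (146^3). Strassen: 5764801 multiplications (7^8, after padding to 256x256). Strassen reduces 8 recursive multiplications to 7 at each level.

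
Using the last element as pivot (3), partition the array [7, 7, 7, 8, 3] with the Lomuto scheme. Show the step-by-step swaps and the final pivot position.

Lomuto partition with pivot = 3:

Initial array: [7, 7, 7, 8, 3]

arr[0]=7 > 3: no swap
arr[1]=7 > 3: no swap
arr[2]=7 > 3: no swap
arr[3]=8 > 3: no swap

Place pivot at position 0: [3, 7, 7, 8, 7]
Pivot position: 0

After partitioning with pivot 3, the array becomes [3, 7, 7, 8, 7]. The pivot is placed at index 0. All elements to the left of the pivot are <= 3, and all elements to the right are > 3.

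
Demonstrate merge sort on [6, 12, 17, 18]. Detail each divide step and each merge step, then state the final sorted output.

Merge sort trace:

Split: [6, 12, 17, 18] -> [6, 12] and [17, 18]
  Split: [6, 12] -> [6] and [12]
  Merge: [6] + [12] -> [6, 12]
  Split: [17, 18] -> [17] and [18]
  Merge: [17] + [18] -> [17, 18]
Merge: [6, 12] + [17, 18] -> [6, 12, 17, 18]

Final sorted array: [6, 12, 17, 18]

The merge sort proceeds by recursively splitting the array and merging sorted halves.
After all merges, the sorted array is [6, 12, 17, 18].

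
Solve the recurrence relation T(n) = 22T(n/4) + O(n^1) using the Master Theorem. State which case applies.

Master Theorem for T(n) = 22T(n/4) + O(n^1):

a = 22, b = 4, c = 1
log_b(a) = log_4(22) = 2.2297

Case 1: c = 1 < log_4(22) = 2.2297
T(n) = O(n^(log_4 22))

For T(n) = 22T(n/4) + O(n^1): log_4(22) = 2.2297. This is Case 1 of the Master Theorem (c < log_b(a), work dominated by leaves), giving O(n^(log_4 22)).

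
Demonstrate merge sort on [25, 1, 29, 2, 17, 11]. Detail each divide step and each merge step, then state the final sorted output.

Merge sort trace:

Split: [25, 1, 29, 2, 17, 11] -> [25, 1, 29] and [2, 17, 11]
  Split: [25, 1, 29] -> [25] and [1, 29]
    Split: [1, 29] -> [1] and [29]
    Merge: [1] + [29] -> [1, 29]
  Merge: [25] + [1, 29] -> [1, 25, 29]
  Split: [2, 17, 11] -> [2] and [17, 11]
    Split: [17, 11] -> [17] and [11]
    Merge: [17] + [11] -> [11, 17]
  Merge: [2] + [11, 17] -> [2, 11, 17]
Merge: [1, 25, 29] + [2, 11, 17] -> [1, 2, 11, 17, 25, 29]

Final sorted array: [1, 2, 11, 17, 25, 29]

The merge sort proceeds by recursively splitting the array and merging sorted halves.
After all merges, the sorted array is [1, 2, 11, 17, 25, 29].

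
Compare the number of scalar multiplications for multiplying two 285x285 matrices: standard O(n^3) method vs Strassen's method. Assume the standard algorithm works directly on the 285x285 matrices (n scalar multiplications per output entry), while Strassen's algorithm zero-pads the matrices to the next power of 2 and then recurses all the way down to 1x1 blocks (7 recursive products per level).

Matrix multiplication for 285x285 matrices:

Strassen's algorithm requires power-of-2 dimensions. Pad 285x285 to 512x512 (next power of 2).

Standard algorithm: 285^3 = 23149125 multiplications
Strassen's algorithm: 7^(log2(512)) = 7^9 = 40353607 multiplications
Difference: 23149125 - 40353607 = -17204482 (Strassen uses MORE here due to padding overhead — for small or just-over-power-of-2 n, padding can outweigh the per-level savings)

Standard: 23149125 multiplications (285^3). Strassen: 40353607 multiplications (7^9, after padding to 512x512). Strassen reduces 8 recursive multiplications to 7 at each level.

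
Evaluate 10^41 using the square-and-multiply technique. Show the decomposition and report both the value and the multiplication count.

Computing 10^41 by squaring (build up from 10^1; each line after the first costs one multiplication):

10^1 = 10
10^2 = (10^1)^2 = 10^2 = 100
10^4 = (10^2)^2 = 100^2 = 10000
10^5 = 10 * 10^4 = 10 * 10000 = 100000
10^10 = (10^5)^2 = 100000^2 = 10000000000
10^20 = (10^10)^2 = 10000000000^2 = 100000000000000000000
10^40 = (10^20)^2 = 100000000000000000000^2 = 10000000000000000000000000000000000000000
10^41 = 10 * 10^40 = 10 * 10000000000000000000000000000000000000000 = 100000000000000000000000000000000000000000

Result: 100000000000000000000000000000000000000000
Multiplications needed: 7 (7 lines after 10^1)

10^41 = 100000000000000000000000000000000000000000. Using exponentiation by squaring, this requires 7 multiplications. The key idea: if the exponent is even, square the half-power; if odd, multiply by the base once.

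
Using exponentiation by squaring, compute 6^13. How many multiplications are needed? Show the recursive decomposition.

Computing 6^13 by squaring (build up from 6^1; each line after the first costs one multiplication):

6^1 = 6
6^2 = (6^1)^2 = 6^2 = 36
6^3 = 6 * 6^2 = 6 * 36 = 216
6^6 = (6^3)^2 = 216^2 = 46656
6^12 = (6^6)^2 = 46656^2 = 2176782336
6^13 = 6 * 6^12 = 6 * 2176782336 = 13060694016

Result: 13060694016
Multiplications needed: 5 (5 lines after 6^1)

6^13 = 13060694016. Using exponentiation by squaring, this requires 5 multiplications. The key idea: if the exponent is even, square the half-power; if odd, multiply by the base once.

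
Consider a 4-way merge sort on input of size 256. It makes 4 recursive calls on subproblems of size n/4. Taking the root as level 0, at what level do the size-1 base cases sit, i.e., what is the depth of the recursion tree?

For divide and conquer with division factor 4:

Problem sizes at each level:
Level 0: 256
Level 1: 64
Level 2: 16
Level 3: 4
Level 4: 1

The root is level 0 and the size-1 base case is level 4 (the tree spans levels 0 through 4, i.e. 5 levels counting the root), so the depth is the number of divisions: log_4(256) = 4

The recursion tree depth is log_4(256) = 4. At each level, the problem size is divided by 4, so it takes 4 divisions to reduce to a base case of size 1. The algorithm makes 4 recursive calls at each level.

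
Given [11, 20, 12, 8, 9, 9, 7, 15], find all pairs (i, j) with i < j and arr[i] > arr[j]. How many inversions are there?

Finding inversions in [11, 20, 12, 8, 9, 9, 7, 15]:

(0, 3): arr[0]=11 > arr[3]=8
(0, 4): arr[0]=11 > arr[4]=9
(0, 5): arr[0]=11 > arr[5]=9
(0, 6): arr[0]=11 > arr[6]=7
(1, 2): arr[1]=20 > arr[2]=12
(1, 3): arr[1]=20 > arr[3]=8
(1, 4): arr[1]=20 > arr[4]=9
(1, 5): arr[1]=20 > arr[5]=9
(1, 6): arr[1]=20 > arr[6]=7
(1, 7): arr[1]=20 > arr[7]=15
(2, 3): arr[2]=12 > arr[3]=8
(2, 4): arr[2]=12 > arr[4]=9
(2, 5): arr[2]=12 > arr[5]=9
(2, 6): arr[2]=12 > arr[6]=7
(3, 6): arr[3]=8 > arr[6]=7
(4, 6): arr[4]=9 > arr[6]=7
(5, 6): arr[5]=9 > arr[6]=7

Total inversions: 17

The array has 17 inversion(s): (0,3), (0,4), (0,5), (0,6), (1,2), (1,3), (1,4), (1,5), (1,6), (1,7), (2,3), (2,4), (2,5), (2,6), (3,6), (4,6), (5,6). Each pair (i,j) satisfies i < j and arr[i] > arr[j].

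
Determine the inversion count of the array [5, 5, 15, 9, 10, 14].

Finding inversions in [5, 5, 15, 9, 10, 14]:

(2, 3): arr[2]=15 > arr[3]=9
(2, 4): arr[2]=15 > arr[4]=10
(2, 5): arr[2]=15 > arr[5]=14

Total inversions: 3

The array has 3 inversion(s): (2,3), (2,4), (2,5). Each pair (i,j) satisfies i < j and arr[i] > arr[j].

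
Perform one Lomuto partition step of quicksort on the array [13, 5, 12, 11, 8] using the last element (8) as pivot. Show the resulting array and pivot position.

Lomuto partition with pivot = 8:

Initial array: [13, 5, 12, 11, 8]

arr[0]=13 > 8: no swap
arr[1]=5 <= 8: swap with position 0, array becomes [5, 13, 12, 11, 8]
arr[2]=12 > 8: no swap
arr[3]=11 > 8: no swap

Place pivot at position 1: [5, 8, 12, 11, 13]
Pivot position: 1

After partitioning with pivot 8, the array becomes [5, 8, 12, 11, 13]. The pivot is placed at index 1. All elements to the left of the pivot are <= 8, and all elements to the right are > 8.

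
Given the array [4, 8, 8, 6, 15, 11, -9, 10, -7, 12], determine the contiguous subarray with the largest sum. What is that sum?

Using Kadane's algorithm on [4, 8, 8, 6, 15, 11, -9, 10, -7, 12]:

Scanning through the array:
Position 1 (value 8): max_ending_here = 12, max_so_far = 12
Position 2 (value 8): max_ending_here = 20, max_so_far = 20
Position 3 (value 6): max_ending_here = 26, max_so_far = 26
Position 4 (value 15): max_ending_here = 41, max_so_far = 41
Position 5 (value 11): max_ending_here = 52, max_so_far = 52
Position 6 (value -9): max_ending_here = 43, max_so_far = 52
Position 7 (value 10): max_ending_here = 53, max_so_far = 53
Position 8 (value -7): max_ending_here = 46, max_so_far = 53
Position 9 (value 12): max_ending_here = 58, max_so_far = 58

Maximum subarray: [4, 8, 8, 6, 15, 11, -9, 10, -7, 12]
Maximum sum: 58

The maximum subarray is [4, 8, 8, 6, 15, 11, -9, 10, -7, 12] with sum 58. This subarray runs from index 0 to index 9.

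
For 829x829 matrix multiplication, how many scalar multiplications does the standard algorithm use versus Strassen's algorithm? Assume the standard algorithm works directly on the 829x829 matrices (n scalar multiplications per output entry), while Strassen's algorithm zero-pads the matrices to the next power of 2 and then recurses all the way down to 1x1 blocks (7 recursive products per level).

Matrix multiplication for 829x829 matrices:

Strassen's algorithm requires power-of-2 dimensions. Pad 829x829 to 1024x1024 (next power of 2).

Standard algorithm: 829^3 = 569722789 multiplications
Strassen's algorithm: 7^(log2(1024)) = 7^10 = 282475249 multiplications
Savings: 569722789 - 282475249 = 287247540 multiplications

Standard: 569722789 multiplications (829^3). Strassen: 282475249 multiplications (7^10, after padding to 1024x1024). Strassen reduces 8 recursive multiplications to 7 at each level.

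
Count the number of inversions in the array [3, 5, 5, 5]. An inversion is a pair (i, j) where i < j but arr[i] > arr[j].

Finding inversions in [3, 5, 5, 5]:


Total inversions: 0

The array has 0 inversions. It is already sorted.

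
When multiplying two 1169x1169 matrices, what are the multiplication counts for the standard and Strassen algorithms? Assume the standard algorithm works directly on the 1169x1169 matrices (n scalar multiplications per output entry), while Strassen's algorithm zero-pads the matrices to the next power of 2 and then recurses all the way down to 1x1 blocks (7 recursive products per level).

Matrix multiplication for 1169x1169 matrices:

Strassen's algorithm requires power-of-2 dimensions. Pad 1169x1169 to 2048x2048 (next power of 2).

Standard algorithm: 1169^3 = 1597509809 multiplications
Strassen's algorithm: 7^(log2(2048)) = 7^11 = 1977326743 multiplications
Difference: 1597509809 - 1977326743 = -379816934 (Strassen uses MORE here due to padding overhead — for small or just-over-power-of-2 n, padding can outweigh the per-level savings)

Standard: 1597509809 multiplications (1169^3). Strassen: 1977326743 multiplications (7^11, after padding to 2048x2048). Strassen reduces 8 recursive multiplications to 7 at each level.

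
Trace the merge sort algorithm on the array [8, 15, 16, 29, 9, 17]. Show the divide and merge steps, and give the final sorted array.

Merge sort trace:

Split: [8, 15, 16, 29, 9, 17] -> [8, 15, 16] and [29, 9, 17]
  Split: [8, 15, 16] -> [8] and [15, 16]
    Split: [15, 16] -> [15] and [16]
    Merge: [15] + [16] -> [15, 16]
  Merge: [8] + [15, 16] -> [8, 15, 16]
  Split: [29, 9, 17] -> [29] and [9, 17]
    Split: [9, 17] -> [9] and [17]
    Merge: [9] + [17] -> [9, 17]
  Merge: [29] + [9, 17] -> [9, 17, 29]
Merge: [8, 15, 16] + [9, 17, 29] -> [8, 9, 15, 16, 17, 29]

Final sorted array: [8, 9, 15, 16, 17, 29]

The merge sort proceeds by recursively splitting the array and merging sorted halves.
After all merges, the sorted array is [8, 9, 15, 16, 17, 29].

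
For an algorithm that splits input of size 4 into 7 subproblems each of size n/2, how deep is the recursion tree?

For divide and conquer with division factor 2:

Problem sizes at each level:
Level 0: 4
Level 1: 2
Level 2: 1

The root is level 0 and the size-1 base case is level 2 (the tree spans levels 0 through 2, i.e. 3 levels counting the root), so the depth is the number of divisions: log_2(4) = 2

The recursion tree depth is log_2(4) = 2. At each level, the problem size is divided by 2, so it takes 2 divisions to reduce to a base case of size 1. The algorithm makes 7 recursive calls at each level.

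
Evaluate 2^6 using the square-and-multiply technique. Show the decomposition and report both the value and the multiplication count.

Computing 2^6 by squaring (build up from 2^1; each line after the first costs one multiplication):

2^1 = 2
2^2 = (2^1)^2 = 2^2 = 4
2^3 = 2 * 2^2 = 2 * 4 = 8
2^6 = (2^3)^2 = 8^2 = 64

Result: 64
Multiplications needed: 3 (3 lines after 2^1)

2^6 = 64. Using exponentiation by squaring, this requires 3 multiplications. The key idea: if the exponent is even, square the half-power; if odd, multiply by the base once.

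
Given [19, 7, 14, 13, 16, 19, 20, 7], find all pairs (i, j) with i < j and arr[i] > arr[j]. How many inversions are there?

Finding inversions in [19, 7, 14, 13, 16, 19, 20, 7]:

(0, 1): arr[0]=19 > arr[1]=7
(0, 2): arr[0]=19 > arr[2]=14
(0, 3): arr[0]=19 > arr[3]=13
(0, 4): arr[0]=19 > arr[4]=16
(0, 7): arr[0]=19 > arr[7]=7
(2, 3): arr[2]=14 > arr[3]=13
(2, 7): arr[2]=14 > arr[7]=7
(3, 7): arr[3]=13 > arr[7]=7
(4, 7): arr[4]=16 > arr[7]=7
(5, 7): arr[5]=19 > arr[7]=7
(6, 7): arr[6]=20 > arr[7]=7

Total inversions: 11

The array has 11 inversion(s): (0,1), (0,2), (0,3), (0,4), (0,7), (2,3), (2,7), (3,7), (4,7), (5,7), (6,7). Each pair (i,j) satisfies i < j and arr[i] > arr[j].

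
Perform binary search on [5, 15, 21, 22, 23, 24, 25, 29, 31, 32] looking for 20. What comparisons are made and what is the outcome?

Binary search for 20 in [5, 15, 21, 22, 23, 24, 25, 29, 31, 32]:

lo=0, hi=9, mid=4, arr[mid]=23 -> 23 > 20, search left half
lo=0, hi=3, mid=1, arr[mid]=15 -> 15 < 20, search right half
lo=2, hi=3, mid=2, arr[mid]=21 -> 21 > 20, search left half
lo=2 > hi=1, target 20 not found

Binary search determines that 20 is not in the array after 3 comparisons. The search space was exhausted without finding the target.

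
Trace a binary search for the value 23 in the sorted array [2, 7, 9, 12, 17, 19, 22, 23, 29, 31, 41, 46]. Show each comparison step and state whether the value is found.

Binary search for 23 in [2, 7, 9, 12, 17, 19, 22, 23, 29, 31, 41, 46]:

lo=0, hi=11, mid=5, arr[mid]=19 -> 19 < 23, search right half
lo=6, hi=11, mid=8, arr[mid]=29 -> 29 > 23, search left half
lo=6, hi=7, mid=6, arr[mid]=22 -> 22 < 23, search right half
lo=7, hi=7, mid=7, arr[mid]=23 -> Found target at index 7!

Binary search finds 23 at index 7 after 4 comparisons. The search repeatedly halves the search space by comparing with the middle element.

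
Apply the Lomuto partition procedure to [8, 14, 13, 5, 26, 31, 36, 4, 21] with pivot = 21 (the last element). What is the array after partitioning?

Lomuto partition with pivot = 21:

Initial array: [8, 14, 13, 5, 26, 31, 36, 4, 21]

arr[0]=8 <= 21: swap with position 0, array becomes [8, 14, 13, 5, 26, 31, 36, 4, 21]
arr[1]=14 <= 21: swap with position 1, array becomes [8, 14, 13, 5, 26, 31, 36, 4, 21]
arr[2]=13 <= 21: swap with position 2, array becomes [8, 14, 13, 5, 26, 31, 36, 4, 21]
arr[3]=5 <= 21: swap with position 3, array becomes [8, 14, 13, 5, 26, 31, 36, 4, 21]
arr[4]=26 > 21: no swap
arr[5]=31 > 21: no swap
arr[6]=36 > 21: no swap
arr[7]=4 <= 21: swap with position 4, array becomes [8, 14, 13, 5, 4, 31, 36, 26, 21]

Place pivot at position 5: [8, 14, 13, 5, 4, 21, 36, 26, 31]
Pivot position: 5

After partitioning with pivot 21, the array becomes [8, 14, 13, 5, 4, 21, 36, 26, 31]. The pivot is placed at index 5. All elements to the left of the pivot are <= 21, and all elements to the right are > 21.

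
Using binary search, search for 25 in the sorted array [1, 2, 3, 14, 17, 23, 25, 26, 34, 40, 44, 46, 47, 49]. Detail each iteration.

Binary search for 25 in [1, 2, 3, 14, 17, 23, 25, 26, 34, 40, 44, 46, 47, 49]:

lo=0, hi=13, mid=6, arr[mid]=25 -> Found target at index 6!

Binary search finds 25 at index 6 after 1 comparisons. The search repeatedly halves the search space by comparing with the middle element.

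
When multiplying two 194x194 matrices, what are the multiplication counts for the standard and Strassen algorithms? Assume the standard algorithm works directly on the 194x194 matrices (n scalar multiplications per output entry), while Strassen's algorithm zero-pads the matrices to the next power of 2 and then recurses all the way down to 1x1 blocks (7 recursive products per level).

Matrix multiplication for 194x194 matrices:

Strassen's algorithm requires power-of-2 dimensions. Pad 194x194 to 256x256 (next power of 2).

Standard algorithm: 194^3 = 7301384 multiplications
Strassen's algorithm: 7^(log2(256)) = 7^8 = 5764801 multiplications
Savings: 7301384 - 5764801 = 1536583 multiplications

Standard: 7301384 multiplications (194^3). Strassen: 5764801 multiplications (7^8, after padding to 256x256). Strassen reduces 8 recursive multiplications to 7 at each level.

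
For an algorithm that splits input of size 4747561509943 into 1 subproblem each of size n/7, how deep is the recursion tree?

For divide and conquer with division factor 7:

Problem sizes at each level:
Level 0: 4747561509943
Level 1: 678223072849
Level 2: 96889010407
Level 3: 13841287201
Level 4: 1977326743
Level 5: 282475249
Level 6: 40353607
Level 7: 5764801
Level 8: 823543
Level 9: 117649
Level 10: 16807
Level 11: 2401
Level 12: 343
Level 13: 49
Level 14: 7
Level 15: 1

The root is level 0 and the size-1 base case is level 15 (the tree spans levels 0 through 15, i.e. 16 levels counting the root), so the depth is the number of divisions: log_7(4747561509943) = 15

The recursion tree depth is log_7(4747561509943) = 15. At each level, the problem size is divided by 7, so it takes 15 divisions to reduce to a base case of size 1. The algorithm makes 1 recursive call at each level.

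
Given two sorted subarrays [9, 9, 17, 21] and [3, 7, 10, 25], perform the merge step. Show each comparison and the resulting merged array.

Merging process:

Compare 9 vs 3: take 3 from right. Merged: [3]
Compare 9 vs 7: take 7 from right. Merged: [3, 7]
Compare 9 vs 10: take 9 from left. Merged: [3, 7, 9]
Compare 9 vs 10: take 9 from left. Merged: [3, 7, 9, 9]
Compare 17 vs 10: take 10 from right. Merged: [3, 7, 9, 9, 10]
Compare 17 vs 25: take 17 from left. Merged: [3, 7, 9, 9, 10, 17]
Compare 21 vs 25: take 21 from left. Merged: [3, 7, 9, 9, 10, 17, 21]
Append remaining from right: [25]. Merged: [3, 7, 9, 9, 10, 17, 21, 25]

Final merged array: [3, 7, 9, 9, 10, 17, 21, 25]
Total comparisons: 7

The merged array is [3, 7, 9, 9, 10, 17, 21, 25], requiring 7 comparisons. The merge step runs in O(n) time where n is the total number of elements.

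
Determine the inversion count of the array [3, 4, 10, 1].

Finding inversions in [3, 4, 10, 1]:

(0, 3): arr[0]=3 > arr[3]=1
(1, 3): arr[1]=4 > arr[3]=1
(2, 3): arr[2]=10 > arr[3]=1

Total inversions: 3

The array has 3 inversion(s): (0,3), (1,3), (2,3). Each pair (i,j) satisfies i < j and arr[i] > arr[j].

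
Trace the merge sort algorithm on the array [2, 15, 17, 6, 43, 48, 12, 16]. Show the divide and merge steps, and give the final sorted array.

Merge sort trace:

Split: [2, 15, 17, 6, 43, 48, 12, 16] -> [2, 15, 17, 6] and [43, 48, 12, 16]
  Split: [2, 15, 17, 6] -> [2, 15] and [17, 6]
    Split: [2, 15] -> [2] and [15]
    Merge: [2] + [15] -> [2, 15]
    Split: [17, 6] -> [17] and [6]
    Merge: [17] + [6] -> [6, 17]
  Merge: [2, 15] + [6, 17] -> [2, 6, 15, 17]
  Split: [43, 48, 12, 16] -> [43, 48] and [12, 16]
    Split: [43, 48] -> [43] and [48]
    Merge: [43] + [48] -> [43, 48]
    Split: [12, 16] -> [12] and [16]
    Merge: [12] + [16] -> [12, 16]
  Merge: [43, 48] + [12, 16] -> [12, 16, 43, 48]
Merge: [2, 6, 15, 17] + [12, 16, 43, 48] -> [2, 6, 12, 15, 16, 17, 43, 48]

Final sorted array: [2, 6, 12, 15, 16, 17, 43, 48]

The merge sort proceeds by recursively splitting the array and merging sorted halves.
After all merges, the sorted array is [2, 6, 12, 15, 16, 17, 43, 48].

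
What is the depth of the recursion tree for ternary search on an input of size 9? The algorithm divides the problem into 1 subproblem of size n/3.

For divide and conquer with division factor 3:

Problem sizes at each level:
Level 0: 9
Level 1: 3
Level 2: 1

The root is level 0 and the size-1 base case is level 2 (the tree spans levels 0 through 2, i.e. 3 levels counting the root), so the depth is the number of divisions: log_3(9) = 2

The recursion tree depth is log_3(9) = 2. At each level, the problem size is divided by 3, so it takes 2 divisions to reduce to a base case of size 1. The algorithm makes 1 recursive call at each level.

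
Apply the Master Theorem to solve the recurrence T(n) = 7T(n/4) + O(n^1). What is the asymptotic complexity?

Master Theorem for T(n) = 7T(n/4) + O(n^1):

a = 7, b = 4, c = 1
log_b(a) = log_4(7) = 1.4037

Case 1: c = 1 < log_4(7) = 1.4037
T(n) = O(n^(log_4 7))

For T(n) = 7T(n/4) + O(n^1): log_4(7) = 1.4037. This is Case 1 of the Master Theorem (c < log_b(a), work dominated by leaves), giving O(n^(log_4 7)).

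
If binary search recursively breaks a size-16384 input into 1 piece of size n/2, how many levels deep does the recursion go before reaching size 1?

For divide and conquer with division factor 2:

Problem sizes at each level:
Level 0: 16384
Level 1: 8192
Level 2: 4096
Level 3: 2048
Level 4: 1024
Level 5: 512
Level 6: 256
Level 7: 128
Level 8: 64
Level 9: 32
Level 10: 16
Level 11: 8
Level 12: 4
Level 13: 2
Level 14: 1

The root is level 0 and the size-1 base case is level 14 (the tree spans levels 0 through 14, i.e. 15 levels counting the root), so the depth is the number of divisions: log_2(16384) = 14

The recursion tree depth is log_2(16384) = 14. At each level, the problem size is divided by 2, so it takes 14 divisions to reduce to a base case of size 1. The algorithm makes 1 recursive call at each level.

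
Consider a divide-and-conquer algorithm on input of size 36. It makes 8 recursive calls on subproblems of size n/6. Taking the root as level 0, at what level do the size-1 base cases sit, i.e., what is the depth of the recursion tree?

For divide and conquer with division factor 6:

Problem sizes at each level:
Level 0: 36
Level 1: 6
Level 2: 1

The root is level 0 and the size-1 base case is level 2 (the tree spans levels 0 through 2, i.e. 3 levels counting the root), so the depth is the number of divisions: log_6(36) = 2

The recursion tree depth is log_6(36) = 2. At each level, the problem size is divided by 6, so it takes 2 divisions to reduce to a base case of size 1. The algorithm makes 8 recursive calls at each level.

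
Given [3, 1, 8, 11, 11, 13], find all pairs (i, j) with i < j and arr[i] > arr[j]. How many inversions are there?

Finding inversions in [3, 1, 8, 11, 11, 13]:

(0, 1): arr[0]=3 > arr[1]=1

Total inversions: 1

The array has 1 inversion(s): (0,1). Each pair (i,j) satisfies i < j and arr[i] > arr[j].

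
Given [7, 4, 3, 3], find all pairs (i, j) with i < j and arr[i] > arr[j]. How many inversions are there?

Finding inversions in [7, 4, 3, 3]:

(0, 1): arr[0]=7 > arr[1]=4
(0, 2): arr[0]=7 > arr[2]=3
(0, 3): arr[0]=7 > arr[3]=3
(1, 2): arr[1]=4 > arr[2]=3
(1, 3): arr[1]=4 > arr[3]=3

Total inversions: 5

The array has 5 inversion(s): (0,1), (0,2), (0,3), (1,2), (1,3). Each pair (i,j) satisfies i < j and arr[i] > arr[j].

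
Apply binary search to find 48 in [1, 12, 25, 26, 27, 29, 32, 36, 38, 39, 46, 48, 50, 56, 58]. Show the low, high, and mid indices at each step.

Binary search for 48 in [1, 12, 25, 26, 27, 29, 32, 36, 38, 39, 46, 48, 50, 56, 58]:

lo=0, hi=14, mid=7, arr[mid]=36 -> 36 < 48, search right half
lo=8, hi=14, mid=11, arr[mid]=48 -> Found target at index 11!

Binary search finds 48 at index 11 after 2 comparisons. The search repeatedly halves the search space by comparing with the middle element.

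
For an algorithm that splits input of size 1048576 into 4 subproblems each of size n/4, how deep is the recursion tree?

For divide and conquer with division factor 4:

Problem sizes at each level:
Level 0: 1048576
Level 1: 262144
Level 2: 65536
Level 3: 16384
Level 4: 4096
Level 5: 1024
Level 6: 256
Level 7: 64
Level 8: 16
Level 9: 4
Level 10: 1

The root is level 0 and the size-1 base case is level 10 (the tree spans levels 0 through 10, i.e. 11 levels counting the root), so the depth is the number of divisions: log_4(1048576) = 10

The recursion tree depth is log_4(1048576) = 10. At each level, the problem size is divided by 4, so it takes 10 divisions to reduce to a base case of size 1. The algorithm makes 4 recursive calls at each level.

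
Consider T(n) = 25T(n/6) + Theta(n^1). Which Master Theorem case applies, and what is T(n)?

Master Theorem for T(n) = 25T(n/6) + O(n^1):

a = 25, b = 6, c = 1
log_b(a) = log_6(25) = 1.7965

Case 1: c = 1 < log_6(25) = 1.7965
T(n) = O(n^(log_6 25))

For T(n) = 25T(n/6) + O(n^1): log_6(25) = 1.7965. This is Case 1 of the Master Theorem (c < log_b(a), work dominated by leaves), giving O(n^(log_6 25)).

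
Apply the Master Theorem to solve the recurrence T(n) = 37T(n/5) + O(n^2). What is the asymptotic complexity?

Master Theorem for T(n) = 37T(n/5) + O(n^2):

a = 37, b = 5, c = 2
log_b(a) = log_5(37) = 2.2436

Case 1: c = 2 < log_5(37) = 2.2436
T(n) = O(n^(log_5 37))

For T(n) = 37T(n/5) + O(n^2): log_5(37) = 2.2436. This is Case 1 of the Master Theorem (c < log_b(a), work dominated by leaves), giving O(n^(log_5 37)).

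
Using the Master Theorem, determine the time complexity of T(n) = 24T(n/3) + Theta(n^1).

Master Theorem for T(n) = 24T(n/3) + O(n^1):

a = 24, b = 3, c = 1
log_b(a) = log_3(24) = 2.8928

Case 1: c = 1 < log_3(24) = 2.8928
T(n) = O(n^(log_3 24))

For T(n) = 24T(n/3) + O(n^1): log_3(24) = 2.8928. This is Case 1 of the Master Theorem (c < log_b(a), work dominated by leaves), giving O(n^(log_3 24)).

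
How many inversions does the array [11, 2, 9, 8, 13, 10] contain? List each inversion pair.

Finding inversions in [11, 2, 9, 8, 13, 10]:

(0, 1): arr[0]=11 > arr[1]=2
(0, 2): arr[0]=11 > arr[2]=9
(0, 3): arr[0]=11 > arr[3]=8
(0, 5): arr[0]=11 > arr[5]=10
(2, 3): arr[2]=9 > arr[3]=8
(4, 5): arr[4]=13 > arr[5]=10

Total inversions: 6

The array has 6 inversion(s): (0,1), (0,2), (0,3), (0,5), (2,3), (4,5). Each pair (i,j) satisfies i < j and arr[i] > arr[j].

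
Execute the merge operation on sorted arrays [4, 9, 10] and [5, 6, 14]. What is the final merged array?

Merging process:

Compare 4 vs 5: take 4 from left. Merged: [4]
Compare 9 vs 5: take 5 from right. Merged: [4, 5]
Compare 9 vs 6: take 6 from right. Merged: [4, 5, 6]
Compare 9 vs 14: take 9 from left. Merged: [4, 5, 6, 9]
Compare 10 vs 14: take 10 from left. Merged: [4, 5, 6, 9, 10]
Append remaining from right: [14]. Merged: [4, 5, 6, 9, 10, 14]

Final merged array: [4, 5, 6, 9, 10, 14]
Total comparisons: 5

The merged array is [4, 5, 6, 9, 10, 14], requiring 5 comparisons. The merge step runs in O(n) time where n is the total number of elements.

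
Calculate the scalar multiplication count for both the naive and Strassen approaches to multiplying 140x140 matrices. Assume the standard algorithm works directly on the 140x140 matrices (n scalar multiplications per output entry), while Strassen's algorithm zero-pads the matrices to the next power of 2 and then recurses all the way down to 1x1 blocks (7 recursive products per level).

Matrix multiplication for 140x140 matrices:

Strassen's algorithm requires power-of-2 dimensions. Pad 140x140 to 256x256 (next power of 2).

Standard algorithm: 140^3 = 2744000 multiplications
Strassen's algorithm: 7^(log2(256)) = 7^8 = 5764801 multiplications
Difference: 2744000 - 5764801 = -3020801 (Strassen uses MORE here due to padding overhead — for small or just-over-power-of-2 n, padding can outweigh the per-level savings)

Standard: 2744000 multiplications (140^3). Strassen: 5764801 multiplications (7^8, after padding to 256x256). Strassen reduces 8 recursive multiplications to 7 at each level.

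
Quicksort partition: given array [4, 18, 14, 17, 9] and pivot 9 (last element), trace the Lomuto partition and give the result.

Lomuto partition with pivot = 9:

Initial array: [4, 18, 14, 17, 9]

arr[0]=4 <= 9: swap with position 0, array becomes [4, 18, 14, 17, 9]
arr[1]=18 > 9: no swap
arr[2]=14 > 9: no swap
arr[3]=17 > 9: no swap

Place pivot at position 1: [4, 9, 14, 17, 18]
Pivot position: 1

After partitioning with pivot 9, the array becomes [4, 9, 14, 17, 18]. The pivot is placed at index 1. All elements to the left of the pivot are <= 9, and all elements to the right are > 9.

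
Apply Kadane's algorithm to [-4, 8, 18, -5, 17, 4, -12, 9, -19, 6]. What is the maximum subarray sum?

Using Kadane's algorithm on [-4, 8, 18, -5, 17, 4, -12, 9, -19, 6]:

Scanning through the array:
Position 1 (value 8): max_ending_here = 8, max_so_far = 8
Position 2 (value 18): max_ending_here = 26, max_so_far = 26
Position 3 (value -5): max_ending_here = 21, max_so_far = 26
Position 4 (value 17): max_ending_here = 38, max_so_far = 38
Position 5 (value 4): max_ending_here = 42, max_so_far = 42
Position 6 (value -12): max_ending_here = 30, max_so_far = 42
Position 7 (value 9): max_ending_here = 39, max_so_far = 42
Position 8 (value -19): max_ending_here = 20, max_so_far = 42
Position 9 (value 6): max_ending_here = 26, max_so_far = 42

Maximum subarray: [8, 18, -5, 17, 4]
Maximum sum: 42

The maximum subarray is [8, 18, -5, 17, 4] with sum 42. This subarray runs from index 1 to index 5.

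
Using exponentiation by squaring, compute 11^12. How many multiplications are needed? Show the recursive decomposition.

Computing 11^12 by squaring (build up from 11^1; each line after the first costs one multiplication):

11^1 = 11
11^2 = (11^1)^2 = 11^2 = 121
11^3 = 11 * 11^2 = 11 * 121 = 1331
11^6 = (11^3)^2 = 1331^2 = 1771561
11^12 = (11^6)^2 = 1771561^2 = 3138428376721

Result: 3138428376721
Multiplications needed: 4 (4 lines after 11^1)

11^12 = 3138428376721. Using exponentiation by squaring, this requires 4 multiplications. The key idea: if the exponent is even, square the half-power; if odd, multiply by the base once.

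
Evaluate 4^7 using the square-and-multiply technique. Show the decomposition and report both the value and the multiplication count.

Computing 4^7 by squaring (build up from 4^1; each line after the first costs one multiplication):

4^1 = 4
4^2 = (4^1)^2 = 4^2 = 16
4^3 = 4 * 4^2 = 4 * 16 = 64
4^6 = (4^3)^2 = 64^2 = 4096
4^7 = 4 * 4^6 = 4 * 4096 = 16384

Result: 16384
Multiplications needed: 4 (4 lines after 4^1)

4^7 = 16384. Using exponentiation by squaring, this requires 4 multiplications. The key idea: if the exponent is even, square the half-power; if odd, multiply by the base once.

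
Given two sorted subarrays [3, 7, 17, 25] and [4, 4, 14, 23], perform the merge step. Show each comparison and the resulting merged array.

Merging process:

Compare 3 vs 4: take 3 from left. Merged: [3]
Compare 7 vs 4: take 4 from right. Merged: [3, 4]
Compare 7 vs 4: take 4 from right. Merged: [3, 4, 4]
Compare 7 vs 14: take 7 from left. Merged: [3, 4, 4, 7]
Compare 17 vs 14: take 14 from right. Merged: [3, 4, 4, 7, 14]
Compare 17 vs 23: take 17 from left. Merged: [3, 4, 4, 7, 14, 17]
Compare 25 vs 23: take 23 from right. Merged: [3, 4, 4, 7, 14, 17, 23]
Append remaining from left: [25]. Merged: [3, 4, 4, 7, 14, 17, 23, 25]

Final merged array: [3, 4, 4, 7, 14, 17, 23, 25]
Total comparisons: 7

The merged array is [3, 4, 4, 7, 14, 17, 23, 25], requiring 7 comparisons. The merge step runs in O(n) time where n is the total number of elements.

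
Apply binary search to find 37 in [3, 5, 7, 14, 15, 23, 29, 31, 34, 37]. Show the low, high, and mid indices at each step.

Binary search for 37 in [3, 5, 7, 14, 15, 23, 29, 31, 34, 37]:

lo=0, hi=9, mid=4, arr[mid]=15 -> 15 < 37, search right half
lo=5, hi=9, mid=7, arr[mid]=31 -> 31 < 37, search right half
lo=8, hi=9, mid=8, arr[mid]=34 -> 34 < 37, search right half
lo=9, hi=9, mid=9, arr[mid]=37 -> Found target at index 9!

Binary search finds 37 at index 9 after 4 comparisons. The search repeatedly halves the search space by comparing with the middle element.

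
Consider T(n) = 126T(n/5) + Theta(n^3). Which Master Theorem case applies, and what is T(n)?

Master Theorem for T(n) = 126T(n/5) + O(n^3):

a = 126, b = 5, c = 3
log_b(a) = log_5(126) = 3.0050

Case 1: c = 3 < log_5(126) = 3.0050
T(n) = O(n^(log_5 126))

For T(n) = 126T(n/5) + O(n^3): log_5(126) = 3.0050. This is Case 1 of the Master Theorem (c < log_b(a), work dominated by leaves), giving O(n^(log_5 126)).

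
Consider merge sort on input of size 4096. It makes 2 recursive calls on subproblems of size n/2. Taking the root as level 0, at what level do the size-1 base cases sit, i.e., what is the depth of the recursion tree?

For divide and conquer with division factor 2:

Problem sizes at each level:
Level 0: 4096
Level 1: 2048
Level 2: 1024
Level 3: 512
Level 4: 256
Level 5: 128
Level 6: 64
Level 7: 32
Level 8: 16
Level 9: 8
Level 10: 4
Level 11: 2
Level 12: 1

The root is level 0 and the size-1 base case is level 12 (the tree spans levels 0 through 12, i.e. 13 levels counting the root), so the depth is the number of divisions: log_2(4096) = 12

The recursion tree depth is log_2(4096) = 12. At each level, the problem size is divided by 2, so it takes 12 divisions to reduce to a base case of size 1. The algorithm makes 2 recursive calls at each level.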